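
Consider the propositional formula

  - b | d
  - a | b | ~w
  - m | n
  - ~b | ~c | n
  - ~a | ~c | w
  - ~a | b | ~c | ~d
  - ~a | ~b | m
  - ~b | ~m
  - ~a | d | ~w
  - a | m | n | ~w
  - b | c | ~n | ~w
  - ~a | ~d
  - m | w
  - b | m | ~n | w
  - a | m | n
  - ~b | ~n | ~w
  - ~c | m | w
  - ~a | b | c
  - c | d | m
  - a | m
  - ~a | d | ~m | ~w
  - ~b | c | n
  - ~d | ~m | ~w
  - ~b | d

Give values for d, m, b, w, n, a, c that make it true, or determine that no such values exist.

d = True; m = True; b = False; w = False; n = False; a = False; c = False

Try d = False:
  (b | d) forces b = True.
  clause (~b | d) is falsified — backtrack.
So d = True.
  then (~a | ~d) forces a = False.
  then (a | m) forces m = True.
  then (~d | ~m | ~w) forces w = False.
  then (~b | ~m) forces b = False.
Set n = False.
Set c = False.
All clauses satisfied.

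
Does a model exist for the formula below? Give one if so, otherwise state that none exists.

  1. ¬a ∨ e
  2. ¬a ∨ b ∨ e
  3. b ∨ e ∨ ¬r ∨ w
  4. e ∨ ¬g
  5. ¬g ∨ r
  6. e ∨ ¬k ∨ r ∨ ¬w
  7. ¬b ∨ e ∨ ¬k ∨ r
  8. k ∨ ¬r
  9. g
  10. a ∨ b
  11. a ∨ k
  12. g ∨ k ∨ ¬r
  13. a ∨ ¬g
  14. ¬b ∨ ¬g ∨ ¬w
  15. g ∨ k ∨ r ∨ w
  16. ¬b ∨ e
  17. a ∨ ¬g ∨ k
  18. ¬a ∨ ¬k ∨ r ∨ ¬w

Unit clause (g) forces g = True.
In (a ∨ ¬g) only a is left, so a = True.
In (¬a ∨ e) only e is left, so e = True.
In (¬g ∨ r) only r is left, so r = True.
In (k ∨ ¬r) only k is left, so k = True.
Set w = False.
Set b = True.
All clauses satisfied.

e = True, r = True, w = False, b = True, a = True, k = True, g = True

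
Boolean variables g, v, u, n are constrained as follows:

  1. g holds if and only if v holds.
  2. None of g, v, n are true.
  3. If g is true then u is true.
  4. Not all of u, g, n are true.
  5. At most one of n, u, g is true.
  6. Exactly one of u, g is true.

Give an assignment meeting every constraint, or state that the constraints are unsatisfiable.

g: False, v: False, u: True, n: False

  (1) g=F, v=F — same ✓
  (2) {g, v, n}: 0 true — none ✓
  (3) g=F ⇒ u: vacuous ✓
  (4) {u, g, n}: 1/3 true — not all ✓
  (5) {n, u, g}: 1 true — at most one ✓
  (6) {u, g}: 1 true — exactly one ✓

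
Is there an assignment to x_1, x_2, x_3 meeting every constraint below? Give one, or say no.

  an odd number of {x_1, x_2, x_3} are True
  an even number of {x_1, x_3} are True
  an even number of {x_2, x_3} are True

x_1=T; x_2=T; x_3=T

{x_1, x_2, x_3}: 3 true → odd ✓
{x_1, x_3}: 2 true → even ✓
{x_2, x_3}: 2 true → even ✓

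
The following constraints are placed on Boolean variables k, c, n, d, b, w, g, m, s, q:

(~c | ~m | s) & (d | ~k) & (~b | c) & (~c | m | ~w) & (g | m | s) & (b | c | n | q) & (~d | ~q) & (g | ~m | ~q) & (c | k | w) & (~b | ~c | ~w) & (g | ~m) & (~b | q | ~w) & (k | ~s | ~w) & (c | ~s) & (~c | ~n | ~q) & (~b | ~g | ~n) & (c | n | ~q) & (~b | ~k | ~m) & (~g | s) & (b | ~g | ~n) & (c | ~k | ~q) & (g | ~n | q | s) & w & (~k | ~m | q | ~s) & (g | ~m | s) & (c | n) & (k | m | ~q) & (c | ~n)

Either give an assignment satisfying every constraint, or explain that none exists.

Case s = True:
  (c | ~s) forces c = True.
  (w) forces w = True.
  (~c | m | ~w) forces m = True.
  (~b | ~c | ~w) forces b = False.
  (g | ~m) forces g = True.
  (k | ~s | ~w) forces k = True.
  (d | ~k) forces d = True.
  (~d | ~q) forces q = False.
  Clause (~k | ~m | q | ~s) is falsified — contradiction.
Case s = False:
  (~g | s) forces g = False.
  (g | m | s) forces m = True.
  Clause (g | ~m) is falsified — contradiction.
Both cases fail, so the formula is unsatisfiable.

The formula is unsatisfiable.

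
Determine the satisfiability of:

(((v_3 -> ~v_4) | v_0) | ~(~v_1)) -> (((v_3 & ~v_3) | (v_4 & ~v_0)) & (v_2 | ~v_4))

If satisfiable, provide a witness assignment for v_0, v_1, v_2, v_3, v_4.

v_0 = False; v_1 = False; v_2 = True; v_3 = False; v_4 = True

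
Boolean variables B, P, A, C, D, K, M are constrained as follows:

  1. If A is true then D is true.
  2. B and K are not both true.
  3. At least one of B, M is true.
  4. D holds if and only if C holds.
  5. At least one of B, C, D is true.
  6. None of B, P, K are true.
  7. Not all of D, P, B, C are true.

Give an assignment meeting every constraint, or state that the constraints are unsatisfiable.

B: False, P: False, A: False, C: True, D: True, K: False, M: True

  (1) A=F ⇒ D: vacuous ✓
  (2) B=F, K=F — not both ✓
  (3) {B, M}: 1 true — at least one ✓
  (4) D=T, C=T — same ✓
  (5) {B, C, D}: 2 true — at least one ✓
  (6) {B, P, K}: 0 true — none ✓
  (7) {D, P, B, C}: 2/4 true — not all ✓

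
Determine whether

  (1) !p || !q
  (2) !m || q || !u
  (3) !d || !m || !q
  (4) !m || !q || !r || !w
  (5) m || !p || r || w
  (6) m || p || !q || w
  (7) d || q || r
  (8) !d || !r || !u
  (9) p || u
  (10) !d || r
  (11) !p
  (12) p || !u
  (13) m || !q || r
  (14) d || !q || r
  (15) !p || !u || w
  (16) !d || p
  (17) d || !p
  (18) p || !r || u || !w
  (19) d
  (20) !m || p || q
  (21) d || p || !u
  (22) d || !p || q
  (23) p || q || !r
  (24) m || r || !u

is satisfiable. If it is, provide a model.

Case p = True:
  Clause (!p) is falsified — contradiction.
Case p = False:
  (p || u) forces u = True.
  Clause (p || !u) is falsified — contradiction.
Both cases fail, so the formula is unsatisfiable.

Unsatisfiable — no assignment works.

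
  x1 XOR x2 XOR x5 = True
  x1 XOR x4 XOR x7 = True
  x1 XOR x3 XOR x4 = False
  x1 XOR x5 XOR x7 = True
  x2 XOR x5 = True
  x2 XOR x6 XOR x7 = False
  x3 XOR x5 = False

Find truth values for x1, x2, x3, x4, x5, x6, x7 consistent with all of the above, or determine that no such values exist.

x1=F; x2=T; x3=F; x4=F; x5=F; x6=F; x7=T

x1 XOR x2 XOR x5 = F XOR T XOR F = True ✓
x1 XOR x4 XOR x7 = F XOR F XOR T = True ✓
x1 XOR x3 XOR x4 = F XOR F XOR F = False ✓
x1 XOR x5 XOR x7 = F XOR F XOR T = True ✓
x2 XOR x5 = T XOR F = True ✓
x2 XOR x6 XOR x7 = T XOR F XOR T = False ✓
x3 XOR x5 = F XOR F = False ✓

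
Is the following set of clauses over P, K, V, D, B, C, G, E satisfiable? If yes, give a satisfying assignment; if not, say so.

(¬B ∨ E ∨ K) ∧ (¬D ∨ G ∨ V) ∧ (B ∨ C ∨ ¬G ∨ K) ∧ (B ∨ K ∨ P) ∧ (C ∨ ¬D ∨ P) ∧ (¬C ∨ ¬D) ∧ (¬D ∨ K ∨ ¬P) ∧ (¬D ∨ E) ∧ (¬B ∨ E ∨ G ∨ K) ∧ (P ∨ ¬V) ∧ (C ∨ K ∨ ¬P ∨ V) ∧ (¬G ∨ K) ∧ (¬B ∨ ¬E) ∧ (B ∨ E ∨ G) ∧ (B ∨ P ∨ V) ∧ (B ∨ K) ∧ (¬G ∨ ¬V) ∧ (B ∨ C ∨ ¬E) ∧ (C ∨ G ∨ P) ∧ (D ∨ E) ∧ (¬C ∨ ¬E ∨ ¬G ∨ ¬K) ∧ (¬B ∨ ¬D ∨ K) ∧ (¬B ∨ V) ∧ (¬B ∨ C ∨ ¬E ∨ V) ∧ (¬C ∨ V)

Try P = False:
  (P ∨ ¬V) forces V = False.
  (B ∨ P ∨ V) forces B = True.
  clause (¬B ∨ V) is falsified — backtrack.
So P = True.
Set K = True.
Set V = True.
  then (¬G ∨ ¬V) forces G = False.
Try D = True:
  (¬C ∨ ¬D) forces C = False.
  (¬D ∨ E) forces E = True.
  (¬B ∨ ¬E) forces B = False.
  clause (B ∨ C ∨ ¬E) is falsified — backtrack.
So D = False.
  then (D ∨ E) forces E = True.
  then (¬B ∨ ¬E) forces B = False.
  then (B ∨ C ∨ ¬E) forces C = True.
All clauses satisfied.

P: True; K: True; V: True; D: False; B: False; C: True; G: False; E: True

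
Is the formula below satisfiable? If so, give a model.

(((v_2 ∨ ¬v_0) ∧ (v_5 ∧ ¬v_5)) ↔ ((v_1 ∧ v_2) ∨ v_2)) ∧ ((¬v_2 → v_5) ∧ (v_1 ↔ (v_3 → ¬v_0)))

v_0 = True; v_1 = False; v_2 = False; v_3 = True; v_5 = True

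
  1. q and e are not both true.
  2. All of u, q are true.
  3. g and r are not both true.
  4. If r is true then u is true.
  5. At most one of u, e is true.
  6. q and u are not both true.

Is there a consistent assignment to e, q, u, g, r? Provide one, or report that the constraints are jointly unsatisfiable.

Unsatisfiable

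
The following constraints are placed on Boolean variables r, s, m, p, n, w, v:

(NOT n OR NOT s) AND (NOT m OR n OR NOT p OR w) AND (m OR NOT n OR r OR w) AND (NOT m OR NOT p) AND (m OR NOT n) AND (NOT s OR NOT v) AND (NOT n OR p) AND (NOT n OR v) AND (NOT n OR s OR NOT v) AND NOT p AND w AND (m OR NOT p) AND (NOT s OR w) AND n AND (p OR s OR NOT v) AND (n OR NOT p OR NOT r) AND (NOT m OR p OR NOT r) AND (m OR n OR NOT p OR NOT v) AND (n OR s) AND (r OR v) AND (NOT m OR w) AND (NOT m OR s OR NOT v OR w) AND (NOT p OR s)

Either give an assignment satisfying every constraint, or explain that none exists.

The formula is unsatisfiable.

Case p = True:
  Clause (NOT p) is falsified — contradiction.
Case p = False:
  (NOT n OR p) forces n = False.
  Clause (n) is falsified — contradiction.
Both cases fail, so the formula is unsatisfiable.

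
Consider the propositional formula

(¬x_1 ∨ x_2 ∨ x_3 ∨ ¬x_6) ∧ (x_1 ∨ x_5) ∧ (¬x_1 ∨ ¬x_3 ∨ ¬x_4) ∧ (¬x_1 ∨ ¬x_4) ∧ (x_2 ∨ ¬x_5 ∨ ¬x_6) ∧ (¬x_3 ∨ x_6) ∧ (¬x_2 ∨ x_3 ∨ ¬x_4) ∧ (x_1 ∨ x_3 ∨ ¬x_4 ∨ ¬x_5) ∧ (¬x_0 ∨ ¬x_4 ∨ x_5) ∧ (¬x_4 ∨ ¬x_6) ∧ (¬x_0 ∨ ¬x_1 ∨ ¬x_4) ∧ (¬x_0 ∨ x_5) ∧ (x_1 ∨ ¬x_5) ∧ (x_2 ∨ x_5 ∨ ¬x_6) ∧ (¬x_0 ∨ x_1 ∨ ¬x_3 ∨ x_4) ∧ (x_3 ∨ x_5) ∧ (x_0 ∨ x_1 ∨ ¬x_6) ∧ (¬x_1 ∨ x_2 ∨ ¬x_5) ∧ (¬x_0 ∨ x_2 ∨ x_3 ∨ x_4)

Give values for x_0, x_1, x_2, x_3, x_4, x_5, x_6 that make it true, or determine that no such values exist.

x_0: False, x_1: True, x_2: True, x_3: False, x_4: False, x_5: True, x_6: True

Set x_0 = False.
Try x_1 = False:
  (x_1 ∨ x_5) forces x_5 = True.
  clause (x_1 ∨ ¬x_5) is falsified — backtrack.
So x_1 = True.
  then (¬x_1 ∨ ¬x_4) forces x_4 = False.
Set x_2 = True.
Set x_3 = False.
  then (x_3 ∨ x_5) forces x_5 = True.
Set x_6 = True.
All clauses satisfied.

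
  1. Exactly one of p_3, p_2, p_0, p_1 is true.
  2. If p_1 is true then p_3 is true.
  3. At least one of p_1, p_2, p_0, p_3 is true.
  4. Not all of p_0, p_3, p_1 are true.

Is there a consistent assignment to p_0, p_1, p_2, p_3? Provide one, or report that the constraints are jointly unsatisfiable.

p_0=F, p_1=F, p_2=T, p_3=F

  (1) {p_3, p_2, p_0, p_1}: 1 true — exactly one ✓
  (2) p_1=F ⇒ p_3: vacuous ✓
  (3) {p_1, p_2, p_0, p_3}: 1 true — at least one ✓
  (4) {p_0, p_3, p_1}: 0/3 true — not all ✓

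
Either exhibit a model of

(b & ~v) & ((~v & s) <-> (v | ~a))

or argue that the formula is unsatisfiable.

a = False, v = False, b = True, s = True

  b & ~v = True
    ~v = True
  (~v & s) <-> (v | ~a) = True
    ~v & s = True
      ~v = True
    v | ~a = True
      ~a = True
Both conjuncts True, so the formula holds.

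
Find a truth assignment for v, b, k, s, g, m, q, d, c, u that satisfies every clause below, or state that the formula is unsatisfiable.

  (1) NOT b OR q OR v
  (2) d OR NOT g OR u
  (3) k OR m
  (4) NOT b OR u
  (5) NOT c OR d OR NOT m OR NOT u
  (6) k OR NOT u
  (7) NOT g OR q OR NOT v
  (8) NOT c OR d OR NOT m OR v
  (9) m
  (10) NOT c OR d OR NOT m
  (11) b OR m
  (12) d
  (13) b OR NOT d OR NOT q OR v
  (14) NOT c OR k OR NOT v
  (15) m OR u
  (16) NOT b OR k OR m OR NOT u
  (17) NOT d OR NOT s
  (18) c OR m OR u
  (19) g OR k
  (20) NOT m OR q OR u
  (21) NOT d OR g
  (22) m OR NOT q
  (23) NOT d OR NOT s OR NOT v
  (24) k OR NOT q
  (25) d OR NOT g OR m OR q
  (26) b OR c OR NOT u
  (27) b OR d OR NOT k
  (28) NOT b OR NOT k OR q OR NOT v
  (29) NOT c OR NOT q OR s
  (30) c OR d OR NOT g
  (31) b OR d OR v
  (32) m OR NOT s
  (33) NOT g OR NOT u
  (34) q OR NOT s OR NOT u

Unit clause (m) forces m = True.
Unit clause (d) forces d = True.
In (NOT d OR NOT s) only NOT s is left, so s = False.
In (NOT d OR g) only g is left, so g = True.
In (NOT g OR NOT u) only NOT u is left, so u = False.
In (NOT b OR u) only NOT b is left, so b = False.
In (NOT m OR q OR u) only q is left, so q = True.
In (k OR NOT q) only k is left, so k = True.
In (NOT c OR NOT q OR s) only NOT c is left, so c = False.
In (b OR NOT d OR NOT q OR v) only v is left, so v = True.
All clauses satisfied.

v = True; b = False; k = True; s = False; g = True; m = True; q = True; d = True; c = False; u = False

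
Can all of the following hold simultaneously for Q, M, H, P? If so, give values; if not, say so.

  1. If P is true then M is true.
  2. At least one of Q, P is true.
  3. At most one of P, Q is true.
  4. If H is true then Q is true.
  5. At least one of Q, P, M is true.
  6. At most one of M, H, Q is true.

Q: False, M: True, H: False, P: True

  (1) P=T ⇒ M: T ✓
  (2) {Q, P}: 1 true — at least one ✓
  (3) {P, Q}: 1 true — at most one ✓
  (4) H=F ⇒ Q: vacuous ✓
  (5) {Q, P, M}: 2 true — at least one ✓
  (6) {M, H, Q}: 1 true — at most one ✓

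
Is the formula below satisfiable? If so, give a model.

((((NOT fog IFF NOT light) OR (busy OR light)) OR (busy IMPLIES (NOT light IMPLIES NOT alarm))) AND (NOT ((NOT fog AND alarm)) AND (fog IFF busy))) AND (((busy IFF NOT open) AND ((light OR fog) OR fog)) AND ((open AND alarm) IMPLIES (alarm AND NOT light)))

busy = False; alarm = False; light = True; fog = False; open = True

  (((NOT fog IFF NOT light) OR (busy OR light)) OR (busy IMPLIES (NOT light IMPLIES NOT alarm))) AND (NOT ((NOT fog AND alarm)) AND (fog IFF busy)) = True
    ((NOT fog IFF NOT light) OR (busy OR light)) OR (busy IMPLIES (NOT light IMPLIES NOT alarm)) = True
      (NOT fog IFF NOT light) OR (busy OR light) = True
        NOT fog IFF NOT light = False
          NOT fog = True
          NOT light = False
        busy OR light = True
      busy IMPLIES (NOT light IMPLIES NOT alarm) = True
        NOT light IMPLIES NOT alarm = True
          NOT light = False
          NOT alarm = True
    NOT ((NOT fog AND alarm)) AND (fog IFF busy) = True
      NOT ((NOT fog AND alarm)) = True
        NOT fog AND alarm = False
          NOT fog = True
      fog IFF busy = True
  ((busy IFF NOT open) AND ((light OR fog) OR fog)) AND ((open AND alarm) IMPLIES (alarm AND NOT light)) = True
    (busy IFF NOT open) AND ((light OR fog) OR fog) = True
      busy IFF NOT open = True
        NOT open = False
      (light OR fog) OR fog = True
        light OR fog = True
    (open AND alarm) IMPLIES (alarm AND NOT light) = True
      open AND alarm = False
      alarm AND NOT light = False
        NOT light = False
Both conjuncts True, so the formula holds.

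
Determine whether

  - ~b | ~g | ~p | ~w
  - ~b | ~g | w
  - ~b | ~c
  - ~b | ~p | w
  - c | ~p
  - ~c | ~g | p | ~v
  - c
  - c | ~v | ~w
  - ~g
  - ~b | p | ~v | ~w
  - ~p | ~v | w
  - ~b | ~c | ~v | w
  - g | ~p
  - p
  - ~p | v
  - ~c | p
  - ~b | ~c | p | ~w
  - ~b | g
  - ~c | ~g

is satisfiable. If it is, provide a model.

Case g = True:
  Clause (~g) is falsified — contradiction.
Case g = False:
  (c) forces c = True.
  (~b | ~c) forces b = False.
  (g | ~p) forces p = False.
  Clause (p) is falsified — contradiction.
Both cases fail, so the formula is unsatisfiable.

The formula is unsatisfiable.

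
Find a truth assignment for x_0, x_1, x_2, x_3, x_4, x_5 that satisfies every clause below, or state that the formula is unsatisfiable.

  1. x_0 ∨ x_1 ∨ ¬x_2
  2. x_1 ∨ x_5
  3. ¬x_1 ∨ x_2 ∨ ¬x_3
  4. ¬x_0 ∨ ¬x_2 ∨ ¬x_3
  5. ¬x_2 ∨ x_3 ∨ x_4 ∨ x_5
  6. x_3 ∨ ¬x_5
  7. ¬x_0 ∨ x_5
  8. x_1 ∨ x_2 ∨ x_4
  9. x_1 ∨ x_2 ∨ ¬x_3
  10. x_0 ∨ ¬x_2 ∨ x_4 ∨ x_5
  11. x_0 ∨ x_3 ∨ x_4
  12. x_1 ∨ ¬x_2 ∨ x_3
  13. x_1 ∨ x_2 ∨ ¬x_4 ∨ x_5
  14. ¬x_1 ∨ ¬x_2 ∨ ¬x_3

Try x_0 = True:
  (¬x_0 ∨ x_5) forces x_5 = True.
  (x_3 ∨ ¬x_5) forces x_3 = True.
  (¬x_0 ∨ ¬x_2 ∨ ¬x_3) forces x_2 = False.
  (¬x_1 ∨ x_2 ∨ ¬x_3) forces x_1 = False.
  clause (x_1 ∨ x_2 ∨ ¬x_3) is falsified — backtrack.
So x_0 = False.
Try x_1 = False:
  (x_0 ∨ x_1 ∨ ¬x_2) forces x_2 = False.
  (x_1 ∨ x_5) forces x_5 = True.
  (x_3 ∨ ¬x_5) forces x_3 = True.
  clause (x_1 ∨ x_2 ∨ ¬x_3) is falsified — backtrack.
So x_1 = True.
Set x_2 = False.
  then (¬x_1 ∨ x_2 ∨ ¬x_3) forces x_3 = False.
  then (x_3 ∨ ¬x_5) forces x_5 = False.
  then (x_0 ∨ x_3 ∨ x_4) forces x_4 = True.
All clauses satisfied.

x_0 = False, x_1 = True, x_2 = False, x_3 = False, x_4 = True, x_5 = False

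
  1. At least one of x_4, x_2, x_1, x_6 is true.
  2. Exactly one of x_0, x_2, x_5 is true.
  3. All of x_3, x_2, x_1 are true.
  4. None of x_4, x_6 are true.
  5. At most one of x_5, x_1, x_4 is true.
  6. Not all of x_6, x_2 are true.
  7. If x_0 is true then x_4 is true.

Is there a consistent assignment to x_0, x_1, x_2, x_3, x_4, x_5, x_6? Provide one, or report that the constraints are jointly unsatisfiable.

x_0 = False; x_1 = True; x_2 = True; x_3 = True; x_4 = False; x_5 = False; x_6 = False

  (1) {x_4, x_2, x_1, x_6}: 2 true — at least one ✓
  (2) {x_0, x_2, x_5}: 1 true — exactly one ✓
  (3) {x_3, x_2, x_1}: all 3 true ✓
  (4) {x_4, x_6}: 0 true — none ✓
  (5) {x_5, x_1, x_4}: 1 true — at most one ✓
  (6) {x_6, x_2}: 1/2 true — not all ✓
  (7) x_0=F ⇒ x_4: vacuous ✓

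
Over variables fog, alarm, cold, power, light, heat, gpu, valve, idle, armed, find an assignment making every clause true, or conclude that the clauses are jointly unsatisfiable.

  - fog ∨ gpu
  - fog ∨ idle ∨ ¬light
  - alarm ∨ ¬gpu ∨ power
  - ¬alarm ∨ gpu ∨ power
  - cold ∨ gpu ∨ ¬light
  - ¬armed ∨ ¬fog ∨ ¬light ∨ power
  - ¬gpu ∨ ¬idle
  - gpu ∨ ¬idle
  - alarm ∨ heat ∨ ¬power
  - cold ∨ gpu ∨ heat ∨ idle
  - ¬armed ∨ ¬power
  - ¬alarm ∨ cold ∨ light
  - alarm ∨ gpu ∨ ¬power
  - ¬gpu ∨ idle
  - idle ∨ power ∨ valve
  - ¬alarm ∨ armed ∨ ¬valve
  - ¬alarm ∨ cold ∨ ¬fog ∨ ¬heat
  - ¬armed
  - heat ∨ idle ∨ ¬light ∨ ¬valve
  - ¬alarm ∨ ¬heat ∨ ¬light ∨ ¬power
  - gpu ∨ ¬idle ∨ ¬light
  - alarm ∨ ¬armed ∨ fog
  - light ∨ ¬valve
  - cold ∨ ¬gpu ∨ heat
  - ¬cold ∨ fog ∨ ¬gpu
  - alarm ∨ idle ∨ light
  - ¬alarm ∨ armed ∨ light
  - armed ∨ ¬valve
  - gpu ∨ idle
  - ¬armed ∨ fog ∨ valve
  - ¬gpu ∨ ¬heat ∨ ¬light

UNSATISFIABLE

Case idle = True:
  (¬gpu ∨ ¬idle) forces gpu = False.
  Clause (gpu ∨ ¬idle) is falsified — contradiction.
Case idle = False:
  (¬gpu ∨ idle) forces gpu = False.
  Clause (gpu ∨ idle) is falsified — contradiction.
Both cases fail, so the formula is unsatisfiable.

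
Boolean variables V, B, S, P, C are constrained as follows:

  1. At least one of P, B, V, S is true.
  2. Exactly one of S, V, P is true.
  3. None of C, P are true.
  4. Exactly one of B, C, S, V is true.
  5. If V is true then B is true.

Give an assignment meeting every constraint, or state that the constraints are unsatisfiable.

V=F, B=F, S=T, P=F, C=F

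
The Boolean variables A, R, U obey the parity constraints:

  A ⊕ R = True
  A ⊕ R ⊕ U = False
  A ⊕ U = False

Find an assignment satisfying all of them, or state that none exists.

A = True, R = False, U = True

A ⊕ R = T ⊕ F = True ✓
A ⊕ R ⊕ U = T ⊕ F ⊕ T = False ✓
A ⊕ U = T ⊕ T = False ✓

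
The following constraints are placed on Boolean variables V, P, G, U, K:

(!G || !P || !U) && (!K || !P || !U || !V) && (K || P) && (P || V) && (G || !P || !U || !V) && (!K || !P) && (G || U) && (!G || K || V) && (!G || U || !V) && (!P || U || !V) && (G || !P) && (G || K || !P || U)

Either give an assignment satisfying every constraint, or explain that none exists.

V = True; P = False; G = False; U = True; K = True

Try V = False:
  (P || V) forces P = True.
  (!K || !P) forces K = False.
  (!G || K || V) forces G = False.
  clause (G || !P) is falsified — backtrack.
So V = True.
Try P = True:
  (!K || !P) forces K = False.
  (!P || U || !V) forces U = True.
  (!G || !P || !U) forces G = False.
  clause (G || !P || !U || !V) is falsified — backtrack.
So P = False.
  then (K || P) forces K = True.
Set G = False.
  then (G || U) forces U = True.
All clauses satisfied.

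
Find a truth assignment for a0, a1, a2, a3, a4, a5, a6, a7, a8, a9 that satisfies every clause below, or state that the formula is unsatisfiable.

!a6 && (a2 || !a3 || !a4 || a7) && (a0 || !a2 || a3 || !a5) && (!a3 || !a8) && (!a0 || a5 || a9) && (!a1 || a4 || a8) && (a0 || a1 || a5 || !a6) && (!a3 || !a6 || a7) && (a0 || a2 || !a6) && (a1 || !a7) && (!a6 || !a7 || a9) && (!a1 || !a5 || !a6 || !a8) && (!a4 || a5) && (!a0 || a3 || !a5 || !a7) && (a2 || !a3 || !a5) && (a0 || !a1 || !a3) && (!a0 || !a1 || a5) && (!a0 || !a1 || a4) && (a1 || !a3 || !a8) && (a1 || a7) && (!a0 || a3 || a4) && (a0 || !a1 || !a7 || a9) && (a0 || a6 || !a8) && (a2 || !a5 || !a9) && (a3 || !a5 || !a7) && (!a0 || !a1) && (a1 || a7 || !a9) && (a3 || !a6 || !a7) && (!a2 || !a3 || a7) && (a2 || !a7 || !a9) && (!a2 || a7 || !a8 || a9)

a0: False, a1: True, a2: False, a3: False, a4: True, a5: True, a6: False, a7: False, a8: False, a9: False

Unit clause (!a6) forces a6 = False.
Try a0 = True:
  (!a0 || !a1) forces a1 = False.
  (a1 || !a7) forces a7 = False.
  clause (a1 || a7) is falsified — backtrack.
So a0 = False.
  then (a0 || a6 || !a8) forces a8 = False.
Try a1 = False:
  (a1 || !a7) forces a7 = False.
  clause (a1 || a7) is falsified — backtrack.
So a1 = True.
  then (!a1 || a4 || a8) forces a4 = True.
  then (!a4 || a5) forces a5 = True.
  then (a0 || !a1 || !a3) forces a3 = False.
  then (a3 || !a5 || !a7) forces a7 = False.
  then (a0 || !a2 || a3 || !a5) forces a2 = False.
  then (a2 || !a5 || !a9) forces a9 = False.
All clauses satisfied.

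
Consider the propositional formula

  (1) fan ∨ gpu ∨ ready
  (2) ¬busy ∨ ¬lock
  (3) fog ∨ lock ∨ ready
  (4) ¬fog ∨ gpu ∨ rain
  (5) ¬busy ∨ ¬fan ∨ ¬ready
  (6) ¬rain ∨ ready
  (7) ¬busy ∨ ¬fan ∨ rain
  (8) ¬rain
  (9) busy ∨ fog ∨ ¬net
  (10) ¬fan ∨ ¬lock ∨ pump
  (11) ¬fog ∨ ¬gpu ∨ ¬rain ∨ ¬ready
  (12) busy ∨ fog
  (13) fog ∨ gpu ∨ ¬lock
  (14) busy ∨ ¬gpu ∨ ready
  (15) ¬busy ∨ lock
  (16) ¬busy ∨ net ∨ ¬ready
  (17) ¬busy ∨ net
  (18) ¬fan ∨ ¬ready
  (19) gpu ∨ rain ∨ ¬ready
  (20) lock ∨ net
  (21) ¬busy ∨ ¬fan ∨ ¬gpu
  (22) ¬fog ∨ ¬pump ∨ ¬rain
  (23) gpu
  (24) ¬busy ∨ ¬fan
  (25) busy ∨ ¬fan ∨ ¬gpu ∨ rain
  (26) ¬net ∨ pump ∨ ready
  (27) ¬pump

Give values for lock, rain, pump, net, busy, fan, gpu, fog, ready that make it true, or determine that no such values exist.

lock = True, rain = False, pump = False, net = False, busy = False, fan = False, gpu = True, fog = True, ready = True

Unit clause (¬rain) forces rain = False.
Unit clause (gpu) forces gpu = True.
Unit clause (¬pump) forces pump = False.
Set lock = True.
  then (¬busy ∨ ¬lock) forces busy = False.
  then (¬fan ∨ ¬lock ∨ pump) forces fan = False.
  then (busy ∨ fog) forces fog = True.
  then (busy ∨ ¬gpu ∨ ready) forces ready = True.
Set net = False.
All clauses satisfied.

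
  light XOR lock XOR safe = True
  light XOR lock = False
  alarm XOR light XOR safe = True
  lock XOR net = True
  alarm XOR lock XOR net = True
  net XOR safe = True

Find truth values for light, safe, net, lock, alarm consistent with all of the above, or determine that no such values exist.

Adding constraints 2, 3, 5, 6 mod 2: every variable appears an even number of times on the left, so the left side is 0.
But the right sides sum to 1 (mod 2). 0 ≠ 1 — the system is inconsistent.

UNSATISFIABLE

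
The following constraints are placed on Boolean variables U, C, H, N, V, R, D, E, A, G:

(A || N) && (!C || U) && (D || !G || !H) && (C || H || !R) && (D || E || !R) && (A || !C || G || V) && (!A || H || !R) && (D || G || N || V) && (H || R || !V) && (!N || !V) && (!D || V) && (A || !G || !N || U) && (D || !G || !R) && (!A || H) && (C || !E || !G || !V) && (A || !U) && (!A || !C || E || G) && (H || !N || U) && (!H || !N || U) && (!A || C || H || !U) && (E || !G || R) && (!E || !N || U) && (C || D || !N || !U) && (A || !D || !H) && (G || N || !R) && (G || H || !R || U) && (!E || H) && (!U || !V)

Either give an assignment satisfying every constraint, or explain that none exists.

Set U = False.
  then (!C || U) forces C = False.
Set H = True.
  then (!H || !N || U) forces N = False.
  then (A || N) forces A = True.
Try V = False:
  (!D || V) forces D = False.
  (D || !G || !H) forces G = False.
  clause (D || G || N || V) is falsified — backtrack.
So V = True.
Set R = False.
Set D = True.
Set E = False.
  then (E || !G || R) forces G = False.
All clauses satisfied.

U = False; C = False; H = True; N = False; V = True; R = False; D = True; E = False; A = True; G = False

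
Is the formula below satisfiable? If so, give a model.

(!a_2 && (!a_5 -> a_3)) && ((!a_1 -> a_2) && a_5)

a_1=T, a_2=F, a_3=F, a_5=T

  !a_2 && (!a_5 -> a_3) = True
    !a_2 = True
    !a_5 -> a_3 = True
      !a_5 = False
  (!a_1 -> a_2) && a_5 = True
    !a_1 -> a_2 = True
      !a_1 = False
Both conjuncts True, so the formula holds.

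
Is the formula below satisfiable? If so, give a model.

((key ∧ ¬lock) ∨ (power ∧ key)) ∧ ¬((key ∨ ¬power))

UNSATISFIABLE

Case key = True: the conjunct ¬((key ∨ ¬power)) becomes ¬((True ∨ ¬power)) = False.
Case key = False: the conjunct (key ∧ ¬lock) ∨ (power ∧ key) becomes (False ∧ ¬lock) ∨ (power ∧ False) = False.
Both cases fail — unsatisfiable.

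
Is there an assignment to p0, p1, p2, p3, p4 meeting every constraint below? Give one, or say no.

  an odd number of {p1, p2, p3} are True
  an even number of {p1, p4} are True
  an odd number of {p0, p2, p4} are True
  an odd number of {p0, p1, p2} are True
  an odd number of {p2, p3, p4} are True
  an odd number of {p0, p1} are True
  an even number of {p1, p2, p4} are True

p0 = True, p1 = False, p2 = False, p3 = True, p4 = False

{p1, p2, p3}: 1 true → odd ✓
{p1, p4}: 0 true → even ✓
{p0, p2, p4}: 1 true → odd ✓
{p0, p1, p2}: 1 true → odd ✓
{p2, p3, p4}: 1 true → odd ✓
{p0, p1}: 1 true → odd ✓
{p1, p2, p4}: 0 true → even ✓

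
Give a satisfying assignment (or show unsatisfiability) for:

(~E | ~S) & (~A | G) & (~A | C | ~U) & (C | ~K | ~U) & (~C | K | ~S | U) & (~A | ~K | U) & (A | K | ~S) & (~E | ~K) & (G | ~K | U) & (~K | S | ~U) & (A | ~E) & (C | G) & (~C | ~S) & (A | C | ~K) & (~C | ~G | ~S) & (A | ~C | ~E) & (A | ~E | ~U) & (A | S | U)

E = False; K = False; S = False; A = True; U = True; C = True; G = True

Set E = False.
Set K = False.
Set S = False.
Set A = True.
  then (~A | G) forces G = True.
Set U = True.
  then (~A | C | ~U) forces C = True.
All clauses satisfied.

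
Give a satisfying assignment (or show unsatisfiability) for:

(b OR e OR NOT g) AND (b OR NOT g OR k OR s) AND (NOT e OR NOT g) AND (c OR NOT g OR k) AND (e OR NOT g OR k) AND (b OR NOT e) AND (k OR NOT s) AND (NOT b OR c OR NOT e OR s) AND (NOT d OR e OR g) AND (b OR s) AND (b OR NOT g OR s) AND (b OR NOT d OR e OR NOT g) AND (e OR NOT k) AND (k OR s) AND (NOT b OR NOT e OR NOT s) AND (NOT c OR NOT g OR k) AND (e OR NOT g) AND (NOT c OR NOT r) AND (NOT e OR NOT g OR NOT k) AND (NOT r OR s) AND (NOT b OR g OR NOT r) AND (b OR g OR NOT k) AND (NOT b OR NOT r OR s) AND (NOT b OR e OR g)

e = True, r = False, c = True, b = True, d = False, k = True, s = False, g = False

Try e = False:
  (e OR NOT k) forces k = False.
  (e OR NOT g OR k) forces g = False.
  (k OR NOT s) forces s = False.
  clause (k OR s) is falsified — backtrack.
So e = True.
  then (NOT e OR NOT g) forces g = False.
  then (b OR NOT e) forces b = True.
  then (NOT b OR NOT e OR NOT s) forces s = False.
  then (NOT r OR s) forces r = False.
  then (NOT b OR c OR NOT e OR s) forces c = True.
  then (k OR s) forces k = True.
Set d = False.
All clauses satisfied.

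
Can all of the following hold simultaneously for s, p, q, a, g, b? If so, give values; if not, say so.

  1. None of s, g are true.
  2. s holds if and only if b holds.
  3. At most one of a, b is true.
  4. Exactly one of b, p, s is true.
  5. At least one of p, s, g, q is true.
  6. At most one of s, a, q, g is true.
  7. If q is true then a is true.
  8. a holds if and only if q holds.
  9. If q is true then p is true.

s = False, p = True, q = False, a = False, g = False, b = False

  (1) {s, g}: 0 true — none ✓
  (2) s=F, b=F — same ✓
  (3) {a, b}: 0 true — at most one ✓
  (4) {b, p, s}: 1 true — exactly one ✓
  (5) {p, s, g, q}: 1 true — at least one ✓
  (6) {s, a, q, g}: 0 true — at most one ✓
  (7) q=F ⇒ a: vacuous ✓
  (8) a=F, q=F — same ✓
  (9) q=F ⇒ p: vacuous ✓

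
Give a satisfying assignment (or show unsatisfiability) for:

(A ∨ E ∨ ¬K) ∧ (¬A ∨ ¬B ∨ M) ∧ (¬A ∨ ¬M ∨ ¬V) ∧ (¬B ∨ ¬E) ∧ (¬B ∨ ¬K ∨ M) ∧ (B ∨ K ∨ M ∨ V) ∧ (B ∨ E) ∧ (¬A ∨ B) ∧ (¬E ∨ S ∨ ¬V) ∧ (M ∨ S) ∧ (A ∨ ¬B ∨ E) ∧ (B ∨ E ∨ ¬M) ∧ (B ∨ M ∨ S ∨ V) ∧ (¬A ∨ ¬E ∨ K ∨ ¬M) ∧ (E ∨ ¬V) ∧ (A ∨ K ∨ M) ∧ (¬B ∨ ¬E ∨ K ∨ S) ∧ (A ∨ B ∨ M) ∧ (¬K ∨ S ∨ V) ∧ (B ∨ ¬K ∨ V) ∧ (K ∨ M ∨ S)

Set B = False.
  then (B ∨ E) forces E = True.
  then (¬A ∨ B) forces A = False.
  then (A ∨ B ∨ M) forces M = True.
Set V = False.
  then (B ∨ ¬K ∨ V) forces K = False.
Set S = False.
All clauses satisfied.

B = False; E = True; V = False; M = True; S = False; K = False; A = False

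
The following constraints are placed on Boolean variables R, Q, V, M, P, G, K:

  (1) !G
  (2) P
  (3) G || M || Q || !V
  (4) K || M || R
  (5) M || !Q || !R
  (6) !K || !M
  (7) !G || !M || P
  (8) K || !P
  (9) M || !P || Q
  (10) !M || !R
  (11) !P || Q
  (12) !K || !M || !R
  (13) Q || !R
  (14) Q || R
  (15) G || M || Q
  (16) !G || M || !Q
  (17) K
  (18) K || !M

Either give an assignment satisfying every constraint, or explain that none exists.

R = False, Q = True, V = True, M = False, P = True, G = False, K = True

Unit clause (!G) forces G = False.
Unit clause (P) forces P = True.
In (K || !P) only K is left, so K = True.
In (!P || Q) only Q is left, so Q = True.
In (!K || !M) only !M is left, so M = False.
In (M || !Q || !R) only !R is left, so R = False.
Set V = True.
All clauses satisfied.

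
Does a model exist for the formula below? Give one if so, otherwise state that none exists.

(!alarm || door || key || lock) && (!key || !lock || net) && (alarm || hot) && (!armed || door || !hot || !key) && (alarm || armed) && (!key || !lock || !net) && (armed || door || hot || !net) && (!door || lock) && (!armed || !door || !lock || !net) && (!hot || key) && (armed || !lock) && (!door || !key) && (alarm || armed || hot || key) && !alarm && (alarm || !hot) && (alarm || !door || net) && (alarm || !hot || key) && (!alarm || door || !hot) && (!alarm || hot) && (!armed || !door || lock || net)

Case alarm = True:
  Clause (!alarm) is falsified — contradiction.
Case alarm = False:
  (alarm || hot) forces hot = True.
  Clause (alarm || !hot) is falsified — contradiction.
Both cases fail, so the formula is unsatisfiable.

The formula is unsatisfiable.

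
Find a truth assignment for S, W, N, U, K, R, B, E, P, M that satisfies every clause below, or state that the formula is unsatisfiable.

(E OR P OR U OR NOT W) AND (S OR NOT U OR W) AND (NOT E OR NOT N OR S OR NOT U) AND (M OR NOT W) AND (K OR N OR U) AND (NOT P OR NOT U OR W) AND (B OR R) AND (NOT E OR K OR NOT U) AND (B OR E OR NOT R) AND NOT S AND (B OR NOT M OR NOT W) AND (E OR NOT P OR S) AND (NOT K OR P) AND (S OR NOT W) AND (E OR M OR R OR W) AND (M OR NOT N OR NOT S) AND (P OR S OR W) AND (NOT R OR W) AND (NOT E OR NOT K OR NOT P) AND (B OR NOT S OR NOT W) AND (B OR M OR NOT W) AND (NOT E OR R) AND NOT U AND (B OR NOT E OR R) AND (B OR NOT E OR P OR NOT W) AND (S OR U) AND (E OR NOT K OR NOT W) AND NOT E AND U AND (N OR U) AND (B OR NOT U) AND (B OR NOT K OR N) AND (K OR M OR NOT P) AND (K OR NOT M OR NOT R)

Unsatisfiable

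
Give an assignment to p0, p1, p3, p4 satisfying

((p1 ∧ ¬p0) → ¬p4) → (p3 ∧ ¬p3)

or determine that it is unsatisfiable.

p0 = False; p1 = True; p3 = False; p4 = True

  ((p1 ∧ ¬p0) → ¬p4) → (p3 ∧ ¬p3) = True
    (p1 ∧ ¬p0) → ¬p4 = False
      p1 ∧ ¬p0 = True
        ¬p0 = True
      ¬p4 = False
    p3 ∧ ¬p3 = False
      ¬p3 = True
The formula evaluates to True.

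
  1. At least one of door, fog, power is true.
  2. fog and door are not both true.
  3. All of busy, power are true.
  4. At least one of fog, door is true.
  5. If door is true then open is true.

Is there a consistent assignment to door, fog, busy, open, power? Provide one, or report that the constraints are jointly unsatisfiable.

door = True; fog = False; busy = True; open = True; power = True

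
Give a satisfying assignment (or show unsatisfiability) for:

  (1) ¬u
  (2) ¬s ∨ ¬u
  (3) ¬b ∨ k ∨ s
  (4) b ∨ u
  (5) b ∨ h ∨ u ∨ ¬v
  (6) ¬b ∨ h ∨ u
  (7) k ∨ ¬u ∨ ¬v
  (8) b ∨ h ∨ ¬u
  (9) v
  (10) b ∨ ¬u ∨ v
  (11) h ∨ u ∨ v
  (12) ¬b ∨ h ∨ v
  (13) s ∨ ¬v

Unit clause (¬u) forces u = False.
In (b ∨ u) only b is left, so b = True.
In (¬b ∨ h ∨ u) only h is left, so h = True.
Unit clause (v) forces v = True.
In (s ∨ ¬v) only s is left, so s = True.
Set k = True.
All clauses satisfied.

b = True, s = True, k = True, h = True, u = False, v = True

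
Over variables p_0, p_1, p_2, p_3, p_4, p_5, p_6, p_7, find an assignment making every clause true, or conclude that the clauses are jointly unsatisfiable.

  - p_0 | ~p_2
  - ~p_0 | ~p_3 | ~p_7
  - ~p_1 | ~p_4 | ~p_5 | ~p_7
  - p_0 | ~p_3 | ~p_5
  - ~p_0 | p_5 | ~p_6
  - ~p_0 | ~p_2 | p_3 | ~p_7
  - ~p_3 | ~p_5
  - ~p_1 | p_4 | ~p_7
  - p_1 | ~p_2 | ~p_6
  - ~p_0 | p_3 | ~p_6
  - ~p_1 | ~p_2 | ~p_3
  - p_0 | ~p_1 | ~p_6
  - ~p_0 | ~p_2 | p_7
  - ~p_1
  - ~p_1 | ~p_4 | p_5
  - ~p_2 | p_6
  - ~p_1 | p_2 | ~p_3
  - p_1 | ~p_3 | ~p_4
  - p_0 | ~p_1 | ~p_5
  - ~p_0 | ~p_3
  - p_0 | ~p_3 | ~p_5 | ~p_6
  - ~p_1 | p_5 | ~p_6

p_0 = False, p_1 = False, p_2 = False, p_3 = False, p_4 = True, p_5 = True, p_6 = True, p_7 = False

Unit clause (~p_1) forces p_1 = False.
Set p_0 = False.
  then (p_0 | ~p_2) forces p_2 = False.
Set p_3 = False.
Set p_4 = True.
Set p_5 = True.
Set p_6 = True.
Set p_7 = False.
All clauses satisfied.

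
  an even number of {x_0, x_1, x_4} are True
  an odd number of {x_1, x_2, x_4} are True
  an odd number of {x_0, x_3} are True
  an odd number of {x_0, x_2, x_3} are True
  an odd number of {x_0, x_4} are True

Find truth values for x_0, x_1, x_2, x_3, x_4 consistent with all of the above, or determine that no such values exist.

x_0 = True, x_1 = True, x_2 = False, x_3 = False, x_4 = False

{x_0, x_1, x_4}: 2 true → even ✓
{x_1, x_2, x_4}: 1 true → odd ✓
{x_0, x_3}: 1 true → odd ✓
{x_0, x_2, x_3}: 1 true → odd ✓
{x_0, x_4}: 1 true → odd ✓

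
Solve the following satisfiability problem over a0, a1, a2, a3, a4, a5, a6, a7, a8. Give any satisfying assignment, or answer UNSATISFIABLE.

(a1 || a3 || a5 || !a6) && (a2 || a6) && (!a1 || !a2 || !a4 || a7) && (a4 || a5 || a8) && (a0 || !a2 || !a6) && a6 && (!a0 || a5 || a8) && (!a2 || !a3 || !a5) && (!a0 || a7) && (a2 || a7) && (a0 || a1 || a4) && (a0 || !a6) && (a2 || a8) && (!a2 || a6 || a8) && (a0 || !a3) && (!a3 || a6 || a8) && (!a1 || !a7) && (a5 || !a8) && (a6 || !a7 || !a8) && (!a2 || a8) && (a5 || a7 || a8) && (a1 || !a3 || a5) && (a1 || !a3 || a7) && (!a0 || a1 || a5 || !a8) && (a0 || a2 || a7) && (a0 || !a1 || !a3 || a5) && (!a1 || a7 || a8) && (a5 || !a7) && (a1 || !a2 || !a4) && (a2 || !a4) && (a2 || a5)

a0 = True, a1 = False, a2 = False, a3 = False, a4 = False, a5 = True, a6 = True, a7 = True, a8 = True

Unit clause (a6) forces a6 = True.
In (a0 || !a6) only a0 is left, so a0 = True.
In (!a0 || a7) only a7 is left, so a7 = True.
In (!a1 || !a7) only !a1 is left, so a1 = False.
In (a5 || !a7) only a5 is left, so a5 = True.
Set a2 = False.
  then (a2 || a8) forces a8 = True.
  then (a2 || !a4) forces a4 = False.
Set a3 = False.
All clauses satisfied.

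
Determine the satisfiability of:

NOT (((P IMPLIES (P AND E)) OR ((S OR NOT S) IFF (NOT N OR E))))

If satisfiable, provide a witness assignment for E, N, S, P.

E = False; N = True; S = True; P = True

  NOT (((P IMPLIES (P AND E)) OR ((S OR NOT S) IFF (NOT N OR E)))) = True
    (P IMPLIES (P AND E)) OR ((S OR NOT S) IFF (NOT N OR E)) = False
      P IMPLIES (P AND E) = False
        P AND E = False
      (S OR NOT S) IFF (NOT N OR E) = False
        S OR NOT S = True
          NOT S = False
        NOT N OR E = False
          NOT N = False
The formula evaluates to True.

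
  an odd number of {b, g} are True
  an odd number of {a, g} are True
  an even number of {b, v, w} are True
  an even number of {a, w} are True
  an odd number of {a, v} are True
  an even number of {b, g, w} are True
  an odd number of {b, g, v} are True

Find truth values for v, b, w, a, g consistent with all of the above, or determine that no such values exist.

v: False, b: True, w: True, a: True, g: False

{b, g}: 1 true → odd ✓
{a, g}: 1 true → odd ✓
{b, v, w}: 2 true → even ✓
{a, w}: 2 true → even ✓
{a, v}: 1 true → odd ✓
{b, g, w}: 2 true → even ✓
{b, g, v}: 1 true → odd ✓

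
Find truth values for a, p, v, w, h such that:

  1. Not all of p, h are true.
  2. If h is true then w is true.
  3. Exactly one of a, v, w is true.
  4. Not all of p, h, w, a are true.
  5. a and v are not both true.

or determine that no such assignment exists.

a: True, p: True, v: False, w: False, h: False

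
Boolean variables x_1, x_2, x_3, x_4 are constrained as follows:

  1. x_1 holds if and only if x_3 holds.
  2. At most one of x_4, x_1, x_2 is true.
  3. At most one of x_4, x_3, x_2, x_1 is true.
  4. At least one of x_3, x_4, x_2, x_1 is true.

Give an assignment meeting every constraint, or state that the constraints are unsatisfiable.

x_1=F, x_2=F, x_3=F, x_4=T

  (1) x_1=F, x_3=F — same ✓
  (2) {x_4, x_1, x_2}: 1 true — at most one ✓
  (3) {x_4, x_3, x_2, x_1}: 1 true — at most one ✓
  (4) {x_3, x_4, x_2, x_1}: 1 true — at least one ✓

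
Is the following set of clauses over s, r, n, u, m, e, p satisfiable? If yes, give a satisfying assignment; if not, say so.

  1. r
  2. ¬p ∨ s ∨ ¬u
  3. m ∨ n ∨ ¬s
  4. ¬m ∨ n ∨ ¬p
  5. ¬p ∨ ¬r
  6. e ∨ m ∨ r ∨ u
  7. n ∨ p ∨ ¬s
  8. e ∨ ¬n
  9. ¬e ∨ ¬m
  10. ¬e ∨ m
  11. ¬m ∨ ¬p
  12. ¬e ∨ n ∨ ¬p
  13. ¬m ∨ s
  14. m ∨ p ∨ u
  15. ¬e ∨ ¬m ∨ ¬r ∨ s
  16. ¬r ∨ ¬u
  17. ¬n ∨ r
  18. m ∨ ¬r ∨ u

Unsatisfiable — no assignment works.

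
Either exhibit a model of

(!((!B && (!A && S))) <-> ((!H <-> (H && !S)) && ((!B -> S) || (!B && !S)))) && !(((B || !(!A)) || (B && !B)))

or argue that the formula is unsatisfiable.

A = False, S = True, B = False, H = False

  !((!B && (!A && S))) <-> ((!H <-> (H && !S)) && ((!B -> S) || (!B && !S))) = True
    !((!B && (!A && S))) = False
      !B && (!A && S) = True
        !B = True
        !A && S = True
          !A = True
    (!H <-> (H && !S)) && ((!B -> S) || (!B && !S)) = False
      !H <-> (H && !S) = False
        !H = True
        H && !S = False
          !S = False
      (!B -> S) || (!B && !S) = True
        !B -> S = True
          !B = True
        !B && !S = False
          !B = True
          !S = False
  !(((B || !(!A)) || (B && !B))) = True
    (B || !(!A)) || (B && !B) = False
      B || !(!A) = False
        !(!A) = False
          !A = True
      B && !B = False
        !B = True
Both conjuncts True, so the formula holds.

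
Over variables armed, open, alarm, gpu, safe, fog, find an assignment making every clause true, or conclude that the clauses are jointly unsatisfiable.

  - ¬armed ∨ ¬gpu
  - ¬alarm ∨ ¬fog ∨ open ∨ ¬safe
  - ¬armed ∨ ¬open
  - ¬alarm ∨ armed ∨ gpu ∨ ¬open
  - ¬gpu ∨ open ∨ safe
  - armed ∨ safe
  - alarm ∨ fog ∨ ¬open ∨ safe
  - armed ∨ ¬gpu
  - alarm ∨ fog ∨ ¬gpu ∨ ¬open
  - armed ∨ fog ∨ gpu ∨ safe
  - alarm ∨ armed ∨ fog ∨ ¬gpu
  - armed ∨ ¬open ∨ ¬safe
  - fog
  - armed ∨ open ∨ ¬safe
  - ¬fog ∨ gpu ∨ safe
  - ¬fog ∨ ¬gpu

Unit clause (fog) forces fog = True.
In (¬fog ∨ ¬gpu) only ¬gpu is left, so gpu = False.
In (¬fog ∨ gpu ∨ safe) only safe is left, so safe = True.
Try armed = False:
  (armed ∨ ¬open ∨ ¬safe) forces open = False.
  clause (armed ∨ open ∨ ¬safe) is falsified — backtrack.
So armed = True.
  then (¬armed ∨ ¬open) forces open = False.
  then (¬alarm ∨ ¬fog ∨ open ∨ ¬safe) forces alarm = False.
All clauses satisfied.

armed: True, open: False, alarm: False, gpu: False, safe: True, fog: True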